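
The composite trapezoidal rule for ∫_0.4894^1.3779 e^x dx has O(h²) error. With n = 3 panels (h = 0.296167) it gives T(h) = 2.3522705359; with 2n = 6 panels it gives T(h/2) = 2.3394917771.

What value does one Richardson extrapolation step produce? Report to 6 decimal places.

2.335232

r = 2, so 2^r = 4.
2^2 × A(h/2) = 9.3579671084; minus A(h) gives 7.0056965725.
Denominator 4 − 1 = 3.
(4 × 2.3394917771 − 2.3522705359)/(4 − 1) = 2.3352321908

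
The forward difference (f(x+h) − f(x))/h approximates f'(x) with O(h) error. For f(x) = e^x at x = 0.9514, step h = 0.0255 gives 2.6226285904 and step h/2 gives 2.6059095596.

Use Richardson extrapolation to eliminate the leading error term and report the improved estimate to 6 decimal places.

2.589191

Order 1 gives 2^r = 2 and 2^r − 1 = 1.
2^1×A(h/2) = 5.2118191192; minus A(h) gives 2.5891905288.
R = 2.5891905288/1 = 2.5891905288
Correction |R − A(h/2)| = 1.672e-02; gap |A(h/2) − A(h)| = 1.672e-02.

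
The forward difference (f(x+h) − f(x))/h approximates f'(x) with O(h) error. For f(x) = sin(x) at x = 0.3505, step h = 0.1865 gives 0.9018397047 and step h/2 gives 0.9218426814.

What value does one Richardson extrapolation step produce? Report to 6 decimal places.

With r = 1 the leading error scales as h^1, so the weight is 2^1 = 2.
Weighted: 1.8436853628 − 0.9018397047 = 0.9418456581
Denominator 2 − 1 = 1.
So the Richardson estimate is 0.9418456581.
Shift from A(h/2): +0.0200029767.

0.941846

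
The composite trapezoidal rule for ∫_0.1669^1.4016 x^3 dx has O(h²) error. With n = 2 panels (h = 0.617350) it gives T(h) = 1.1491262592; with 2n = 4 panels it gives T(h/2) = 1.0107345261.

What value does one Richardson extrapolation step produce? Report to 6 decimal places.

0.964604

With r = 2 the leading error scales as h^2, so the weight is 2^2 = 4.
Numerator 4*A(h/2) − A(h) = 4*1.0107345261 − 1.1491262592 = 2.8938118452
Divide by 2^2 − 1 = 3.
(4*1.0107345261 − 1.1491262592)/(4 − 1) = 0.9646039484
Gap between inputs: 1.384e-01; correction applied: −0.0461305777.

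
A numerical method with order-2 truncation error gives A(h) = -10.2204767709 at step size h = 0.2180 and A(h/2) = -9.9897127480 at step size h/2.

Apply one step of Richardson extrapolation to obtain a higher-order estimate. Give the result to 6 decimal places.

-9.912791

With r = 2 the leading error scales as h^2, so the weight is 2^2 = 4.
A(h/2) − A(h) = -9.9897127480 − (-10.2204767709) = 0.2307640229
Divide by 2^2 − 1 = 3: 0.2307640229/3 = 0.0769213410
R = -9.9897127480 + 0.0769213410 = -9.9127914070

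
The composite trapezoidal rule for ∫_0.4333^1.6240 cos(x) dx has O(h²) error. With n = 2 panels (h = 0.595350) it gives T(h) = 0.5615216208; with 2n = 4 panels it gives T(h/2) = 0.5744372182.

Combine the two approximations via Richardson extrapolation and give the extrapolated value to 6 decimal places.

0.578742

Order 2 gives 2^r = 4 and 2^r − 1 = 3.
4*0.5744372182 = 2.2977488728; subtract 0.5615216208 → 1.7362272520
Denominator 4 − 1 = 3.
1.7362272520 ÷ 3 = 0.5787424173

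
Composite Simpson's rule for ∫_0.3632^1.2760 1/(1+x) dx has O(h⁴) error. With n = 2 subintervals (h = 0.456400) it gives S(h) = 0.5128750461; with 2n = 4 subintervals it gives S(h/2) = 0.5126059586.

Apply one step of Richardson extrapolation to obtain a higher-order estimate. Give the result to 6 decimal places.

The method has order 4: 2^4 = 16.
Top: 16(0.5126059586) − (0.5128750461) = 7.6888202915
Denominator 16 − 1 = 15.
7.6888202915 ÷ 15 = 0.5125880194
Shift from A(h/2): −0.0000179392.

0.512588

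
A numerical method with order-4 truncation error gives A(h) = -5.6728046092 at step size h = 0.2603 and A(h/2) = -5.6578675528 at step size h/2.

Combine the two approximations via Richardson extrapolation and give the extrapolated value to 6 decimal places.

Error is O(h^4); halving h shrinks it by 2^4 = 16.
Top: 16(-5.6578675528) − (-5.6728046092) = -84.8530762356
(-84.8530762356) ÷ 15 = -5.6568717490
Correction |R − A(h/2)| = 9.958e-04; gap |A(h/2) − A(h)| = 1.494e-02.

-5.656872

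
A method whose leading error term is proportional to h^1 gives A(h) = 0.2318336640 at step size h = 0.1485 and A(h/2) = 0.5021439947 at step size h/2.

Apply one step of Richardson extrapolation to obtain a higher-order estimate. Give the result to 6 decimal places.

0.772454

Order 1 gives 2^r = 2 and 2^r − 1 = 1.
Top: 2(0.5021439947) − (0.2318336640) = 0.7724543254
Denominator 2 − 1 = 1.
Result: 0.7724543254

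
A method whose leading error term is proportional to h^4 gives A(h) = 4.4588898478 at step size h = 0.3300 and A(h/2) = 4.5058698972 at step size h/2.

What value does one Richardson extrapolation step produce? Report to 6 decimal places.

4.509002

The method has order 4: 2^4 = 16.
Weighted: 72.0939183552 − 4.4588898478 = 67.6350285074
(16·4.5058698972 − 4.4588898478)/(16 − 1) = 4.5090019005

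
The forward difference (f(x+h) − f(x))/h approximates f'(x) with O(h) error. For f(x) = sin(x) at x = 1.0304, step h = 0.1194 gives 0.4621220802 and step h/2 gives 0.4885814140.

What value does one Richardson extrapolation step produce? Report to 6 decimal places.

0.515041

r = 1: numerator weight 2, denominator 1.
2^1 × A(h/2) = 0.9771628280; minus A(h) gives 0.5150407478.
Denominator 2 − 1 = 1.
R = 0.5150407478/1 = 0.5150407478
Gap between inputs: 2.646e-02; correction applied: +0.0264593338.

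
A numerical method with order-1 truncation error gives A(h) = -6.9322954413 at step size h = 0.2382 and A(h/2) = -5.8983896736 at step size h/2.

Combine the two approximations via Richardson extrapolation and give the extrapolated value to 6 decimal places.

-4.864484

r = 1: numerator weight 2, denominator 1.
2×(-5.8983896736) − (-6.9322954413) = -4.8644839059
Denominator 2 − 1 = 1.
R = (-4.8644839059)/1 = -4.8644839059
Correction |R − A(h/2)| = 1.034e+00; gap |A(h/2) − A(h)| = 1.034e+00.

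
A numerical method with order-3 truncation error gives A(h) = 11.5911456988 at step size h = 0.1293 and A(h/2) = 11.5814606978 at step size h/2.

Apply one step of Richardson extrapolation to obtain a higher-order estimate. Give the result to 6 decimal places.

11.580077

Order 3 gives 2^r = 8 and 2^r − 1 = 7.
Weighted: 92.6516855824 − 11.5911456988 = 81.0605398836
81.0605398836 ÷ 7 = 11.5800771262
Shift from A(h/2): −0.0013835716.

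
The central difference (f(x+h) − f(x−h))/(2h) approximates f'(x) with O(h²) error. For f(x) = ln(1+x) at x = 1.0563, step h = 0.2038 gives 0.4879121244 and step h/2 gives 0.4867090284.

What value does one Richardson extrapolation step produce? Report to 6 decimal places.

0.486308

Method order is 2; weight 2^2 = 4.
Numerator 4*A(h/2) − A(h) = 4*0.4867090284 − 0.4879121244 = 1.4589239892
Divide by 2^2 − 1 = 3.
R = 1.4589239892/3 = 0.4863079964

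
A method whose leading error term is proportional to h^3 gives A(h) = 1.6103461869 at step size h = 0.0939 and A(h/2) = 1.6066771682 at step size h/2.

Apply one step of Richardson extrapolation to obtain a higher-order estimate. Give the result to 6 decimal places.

1.606153

r = 3, so 2^r = 8.
8*1.6066771682 − 1.6103461869 = 11.2430711587
Denominator 8 − 1 = 7.
Result: 1.6061530227
Shift from A(h/2): −0.0005241455.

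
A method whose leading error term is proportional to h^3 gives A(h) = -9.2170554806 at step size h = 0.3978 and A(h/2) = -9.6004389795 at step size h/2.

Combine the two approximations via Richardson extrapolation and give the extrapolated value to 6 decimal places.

-9.655208

Method order is 3; weight 2^3 = 8.
8 × (-9.6004389795) = -76.8035118360; (-76.8035118360) − (-9.2170554806) = -67.5864563554
Divide by 2^3 − 1 = 7.
R = (-67.5864563554)/7 = -9.6552080508
Shift from A(h/2): −0.0547690713.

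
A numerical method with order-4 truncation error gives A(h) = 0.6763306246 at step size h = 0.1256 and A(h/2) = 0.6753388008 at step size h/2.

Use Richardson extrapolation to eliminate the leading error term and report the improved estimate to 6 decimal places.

With r = 4 the leading error scales as h^4, so the weight is 2^4 = 16.
Top: 16(0.6753388008) − (0.6763306246) = 10.1290901882
Denominator 16 − 1 = 15.
Extrapolated: 10.1290901882 / 15 = 0.6752726792
Gap between inputs: 9.918e-04; correction applied: −0.0000661216.

0.675273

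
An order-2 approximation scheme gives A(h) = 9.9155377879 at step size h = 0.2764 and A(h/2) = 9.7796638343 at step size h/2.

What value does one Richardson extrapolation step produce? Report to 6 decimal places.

9.734373

With r = 2 the leading error scales as h^2, so the weight is 2^2 = 4.
2^2·A(h/2) = 39.1186553372; minus A(h) gives 29.2031175493.
Denominator 4 − 1 = 3.
Result: 9.7343725164
Gap between inputs: 1.359e-01; correction applied: −0.0452913179.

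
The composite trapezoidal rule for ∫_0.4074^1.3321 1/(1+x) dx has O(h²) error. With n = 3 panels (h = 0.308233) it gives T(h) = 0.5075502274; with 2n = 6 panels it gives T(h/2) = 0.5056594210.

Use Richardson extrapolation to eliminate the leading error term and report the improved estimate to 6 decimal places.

Error is O(h^2); halving h shrinks it by 2^2 = 4.
Top: 4(0.5056594210) − (0.5075502274) = 1.5150874566
Divide by 2^2 − 1 = 3.
Extrapolated: 1.5150874566 / 3 = 0.5050291522
Shift from A(h/2): −0.0006302688.

0.505029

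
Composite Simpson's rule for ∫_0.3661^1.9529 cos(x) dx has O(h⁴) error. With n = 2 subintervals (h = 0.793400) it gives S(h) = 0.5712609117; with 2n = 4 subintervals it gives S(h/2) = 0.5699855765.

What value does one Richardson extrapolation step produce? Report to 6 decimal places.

0.569901

r = 4: numerator weight 16, denominator 15.
16*0.5699855765 = 9.1197692240; subtract 0.5712609117 → 8.5485083123
Divide by 2^4 − 1 = 15.
Result: 0.5699005542
Shift from A(h/2): −0.0000850223.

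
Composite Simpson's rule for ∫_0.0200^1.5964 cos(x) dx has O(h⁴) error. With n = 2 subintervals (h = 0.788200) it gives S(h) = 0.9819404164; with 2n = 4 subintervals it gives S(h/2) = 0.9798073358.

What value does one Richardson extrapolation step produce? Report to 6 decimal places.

0.979665

The method has order 4: 2^4 = 16.
Numerator 16×A(h/2) − A(h) = 16×0.9798073358 − 0.9819404164 = 14.6949769564
Divide by 2^4 − 1 = 15.
So the Richardson estimate is 0.9796651304.
Correction |R − A(h/2)| = 1.422e-04; gap |A(h/2) − A(h)| = 2.133e-03.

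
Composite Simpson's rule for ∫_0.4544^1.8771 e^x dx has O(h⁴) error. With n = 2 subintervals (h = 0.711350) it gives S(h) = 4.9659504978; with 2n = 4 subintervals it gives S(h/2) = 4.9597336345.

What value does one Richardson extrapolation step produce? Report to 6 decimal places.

Method order is 4; weight 2^4 = 16.
Weighted: 79.3557381520 − 4.9659504978 = 74.3897876542
(16×4.9597336345 − 4.9659504978)/(16 − 1) = 4.9593191769

4.959319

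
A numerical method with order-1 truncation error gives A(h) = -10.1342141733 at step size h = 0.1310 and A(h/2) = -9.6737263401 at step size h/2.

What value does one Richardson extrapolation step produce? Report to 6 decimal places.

With r = 1 the leading error scales as h^1, so the weight is 2^1 = 2.
Numerator 2*A(h/2) − A(h) = 2*(-9.6737263401) − (-10.1342141733) = -9.2132385069
Extrapolated: (-9.2132385069) / 1 = -9.2132385069
Gap between inputs: 4.605e-01; correction applied: +0.4604878332.

-9.213239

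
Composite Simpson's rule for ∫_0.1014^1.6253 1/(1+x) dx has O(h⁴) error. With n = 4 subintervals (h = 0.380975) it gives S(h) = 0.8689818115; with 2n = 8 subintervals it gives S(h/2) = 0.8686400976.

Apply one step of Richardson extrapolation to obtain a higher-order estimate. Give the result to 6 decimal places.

The method has order 4: 2^4 = 16.
Top: 16(0.8686400976) − (0.8689818115) = 13.0292597501
Extrapolated: 13.0292597501 / 15 = 0.8686173167
Correction |R − A(h/2)| = 2.278e-05; gap |A(h/2) − A(h)| = 3.417e-04.

0.868617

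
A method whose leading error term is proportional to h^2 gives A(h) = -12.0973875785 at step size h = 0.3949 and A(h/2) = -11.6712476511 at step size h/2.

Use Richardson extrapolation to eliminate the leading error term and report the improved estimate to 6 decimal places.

Method order is 2; weight 2^2 = 4.
Numerator 4·A(h/2) − A(h) = 4·(-11.6712476511) − (-12.0973875785) = -34.5876030259
(-34.5876030259) ÷ 3 = -11.5292010086
Gap between inputs: 4.261e-01; correction applied: +0.1420466425.

-11.529201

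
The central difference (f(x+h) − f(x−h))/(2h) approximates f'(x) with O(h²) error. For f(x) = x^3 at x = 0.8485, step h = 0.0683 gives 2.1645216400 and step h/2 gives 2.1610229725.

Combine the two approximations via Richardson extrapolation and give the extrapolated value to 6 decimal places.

r = 2, so 2^r = 4.
4×2.1610229725 = 8.6440918900; subtract 2.1645216400 → 6.4795702500
Denominator 4 − 1 = 3.
So the Richardson estimate is 2.1598567500.

2.159857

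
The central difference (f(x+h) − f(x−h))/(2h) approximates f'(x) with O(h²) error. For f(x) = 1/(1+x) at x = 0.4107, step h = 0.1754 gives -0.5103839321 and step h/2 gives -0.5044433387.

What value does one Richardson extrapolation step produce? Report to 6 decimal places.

With r = 2 the leading error scales as h^2, so the weight is 2^2 = 4.
Weighted: (-2.0177733548) − (-0.5103839321) = -1.5073894227
(-1.5073894227) ÷ 3 = -0.5024631409

-0.502463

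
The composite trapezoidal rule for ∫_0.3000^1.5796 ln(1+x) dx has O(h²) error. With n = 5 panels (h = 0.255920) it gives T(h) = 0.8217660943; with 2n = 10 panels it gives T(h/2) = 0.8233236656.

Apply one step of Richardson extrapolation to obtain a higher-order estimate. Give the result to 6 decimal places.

0.823843

Order 2 gives 2^r = 4 and 2^r − 1 = 3.
Top: 4(0.8233236656) − (0.8217660943) = 2.4715285681
Denominator 4 − 1 = 3.
R = 2.4715285681/3 = 0.8238428560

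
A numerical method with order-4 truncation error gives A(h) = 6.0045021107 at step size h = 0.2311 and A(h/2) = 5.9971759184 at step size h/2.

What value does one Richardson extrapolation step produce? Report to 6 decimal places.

5.996688

Leading term ∝ h^4; use weight 16 = 2^4.
Numerator 16*A(h/2) − A(h) = 16*5.9971759184 − 6.0045021107 = 89.9503125837
Extrapolated: 89.9503125837 / 15 = 5.9966875056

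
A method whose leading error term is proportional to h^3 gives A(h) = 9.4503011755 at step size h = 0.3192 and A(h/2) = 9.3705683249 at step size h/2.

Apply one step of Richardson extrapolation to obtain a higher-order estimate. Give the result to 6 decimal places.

The method has order 3: 2^3 = 8.
2^3·A(h/2) = 74.9645465992; minus A(h) gives 65.5142454237.
Denominator 8 − 1 = 7.
(8·9.3705683249 − 9.4503011755)/(8 − 1) = 9.3591779177

9.359178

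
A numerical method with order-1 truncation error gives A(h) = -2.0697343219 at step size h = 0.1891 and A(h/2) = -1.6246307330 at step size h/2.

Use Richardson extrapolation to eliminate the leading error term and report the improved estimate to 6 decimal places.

The method has order 1: 2^1 = 2.
Weighted: (-3.2492614660) − (-2.0697343219) = -1.1795271441
(2·(-1.6246307330) − (-2.0697343219))/(2 − 1) = -1.1795271441

-1.179527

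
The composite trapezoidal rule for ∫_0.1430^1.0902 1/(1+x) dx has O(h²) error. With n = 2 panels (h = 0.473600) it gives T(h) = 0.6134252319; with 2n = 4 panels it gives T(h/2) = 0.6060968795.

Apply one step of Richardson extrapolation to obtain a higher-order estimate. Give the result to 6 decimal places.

r = 2, so 2^r = 4.
4·0.6060968795 = 2.4243875180; subtract 0.6134252319 → 1.8109622861
Divide by 2^2 − 1 = 3.
1.8109622861 ÷ 3 = 0.6036540954
Correction |R − A(h/2)| = 2.443e-03; gap |A(h/2) − A(h)| = 7.328e-03.

0.603654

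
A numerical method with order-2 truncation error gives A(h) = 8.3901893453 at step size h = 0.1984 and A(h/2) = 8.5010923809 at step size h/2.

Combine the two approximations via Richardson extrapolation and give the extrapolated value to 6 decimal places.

8.538060

r = 2: numerator weight 4, denominator 3.
A(h/2) − A(h) = 8.5010923809 − 8.3901893453 = 0.1109030356
Divide by 2^2 − 1 = 3: 0.1109030356/3 = 0.0369676785
R = A(h/2) + (A(h/2) − A(h))/3 = 8.5010923809 + 0.0369676785 = 8.5380600594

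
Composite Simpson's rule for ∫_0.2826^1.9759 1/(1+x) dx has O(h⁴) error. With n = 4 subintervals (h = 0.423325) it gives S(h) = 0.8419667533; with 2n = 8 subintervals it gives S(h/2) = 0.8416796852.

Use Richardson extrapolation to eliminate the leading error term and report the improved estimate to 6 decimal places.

Order 4 gives 2^r = 16 and 2^r − 1 = 15.
Top: 16(0.8416796852) − (0.8419667533) = 12.6249082099
Denominator 16 − 1 = 15.
So the Richardson estimate is 0.8416605473.
Gap between inputs: 2.871e-04; correction applied: −0.0000191379.

0.841661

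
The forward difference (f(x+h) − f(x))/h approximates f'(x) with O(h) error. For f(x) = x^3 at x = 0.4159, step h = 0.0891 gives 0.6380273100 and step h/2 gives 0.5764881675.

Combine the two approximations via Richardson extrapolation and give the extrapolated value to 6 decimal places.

0.514949

Order 1 gives 2^r = 2 and 2^r − 1 = 1.
Numerator 2·A(h/2) − A(h) = 2·0.5764881675 − 0.6380273100 = 0.5149490250
Extrapolated: 0.5149490250 / 1 = 0.5149490250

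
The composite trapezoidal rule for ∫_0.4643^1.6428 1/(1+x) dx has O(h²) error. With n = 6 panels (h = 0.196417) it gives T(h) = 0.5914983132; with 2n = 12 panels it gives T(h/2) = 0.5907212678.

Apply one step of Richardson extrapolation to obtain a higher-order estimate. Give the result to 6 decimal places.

0.590462

Error is O(h^2); halving h shrinks it by 2^2 = 4.
4·0.5907212678 − 0.5914983132 = 1.7713867580
Extrapolated: 1.7713867580 / 3 = 0.5904622527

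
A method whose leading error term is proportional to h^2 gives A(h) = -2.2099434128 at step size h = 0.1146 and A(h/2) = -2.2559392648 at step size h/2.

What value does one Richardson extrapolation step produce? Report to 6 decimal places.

Error is O(h^2); halving h shrinks it by 2^2 = 4.
2^2 × A(h/2) = -9.0237570592; minus A(h) gives -6.8138136464.
Divide by 2^2 − 1 = 3.
So the Richardson estimate is -2.2712712155.

-2.271271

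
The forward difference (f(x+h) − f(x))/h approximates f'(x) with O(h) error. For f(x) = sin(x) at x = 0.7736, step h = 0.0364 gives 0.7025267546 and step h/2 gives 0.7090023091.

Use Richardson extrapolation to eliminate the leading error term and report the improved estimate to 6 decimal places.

0.715478

Error is O(h^1); halving h shrinks it by 2^1 = 2.
Top: 2(0.7090023091) − (0.7025267546) = 0.7154778636
Extrapolated: 0.7154778636 / 1 = 0.7154778636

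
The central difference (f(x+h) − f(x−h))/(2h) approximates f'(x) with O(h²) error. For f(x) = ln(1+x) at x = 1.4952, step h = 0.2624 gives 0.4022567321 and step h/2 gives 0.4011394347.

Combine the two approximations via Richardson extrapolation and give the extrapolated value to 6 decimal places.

r = 2, so 2^r = 4.
4·0.4011394347 − 0.4022567321 = 1.2023010067
Denominator 4 − 1 = 3.
R = 1.2023010067/3 = 0.4007670022

0.400767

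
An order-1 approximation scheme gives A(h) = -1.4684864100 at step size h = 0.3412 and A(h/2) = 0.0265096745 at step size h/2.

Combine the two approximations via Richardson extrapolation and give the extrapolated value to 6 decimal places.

1.521506

r = 1: numerator weight 2, denominator 1.
Numerator 2*A(h/2) − A(h) = 2*0.0265096745 − (-1.4684864100) = 1.5215057590
Divide by 2^1 − 1 = 1.
R = 1.5215057590/1 = 1.5215057590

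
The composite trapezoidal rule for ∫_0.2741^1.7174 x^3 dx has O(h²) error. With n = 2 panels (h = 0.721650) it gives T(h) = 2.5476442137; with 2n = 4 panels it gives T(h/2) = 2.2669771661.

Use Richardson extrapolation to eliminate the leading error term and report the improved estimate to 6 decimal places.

2.173421

Method order is 2; weight 2^2 = 4.
Numerator 4·A(h/2) − A(h) = 4·2.2669771661 − 2.5476442137 = 6.5202644507
Denominator 4 − 1 = 3.
So the Richardson estimate is 2.1734214836.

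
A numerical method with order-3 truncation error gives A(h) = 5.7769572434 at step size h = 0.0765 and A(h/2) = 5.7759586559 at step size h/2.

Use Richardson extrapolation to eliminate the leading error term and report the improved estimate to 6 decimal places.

5.775816

Method order is 3; weight 2^3 = 8.
8·5.7759586559 − 5.7769572434 = 40.4307120038
40.4307120038 ÷ 7 = 5.7758160005
Shift from A(h/2): −0.0001426554.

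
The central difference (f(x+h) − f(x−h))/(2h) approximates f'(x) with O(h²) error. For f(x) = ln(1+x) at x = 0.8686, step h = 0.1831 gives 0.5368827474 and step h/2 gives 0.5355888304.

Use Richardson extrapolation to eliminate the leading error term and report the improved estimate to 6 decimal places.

0.535158

Method order is 2; weight 2^2 = 4.
A(h/2) − A(h) = 0.5355888304 − 0.5368827474 = -0.0012939170
Divide by 2^2 − 1 = 3: (-0.0012939170)/3 = -0.0004313057
R = A(h/2) + (A(h/2) − A(h))/3 = 0.5355888304 − 0.0004313057 = 0.5351575247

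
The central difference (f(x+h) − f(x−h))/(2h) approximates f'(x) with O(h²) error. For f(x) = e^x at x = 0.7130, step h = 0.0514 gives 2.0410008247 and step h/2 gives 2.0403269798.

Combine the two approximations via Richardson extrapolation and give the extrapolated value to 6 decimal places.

Leading term ∝ h^2; use weight 4 = 2^2.
A(h/2) − A(h) = 2.0403269798 − 2.0410008247 = -0.0006738449
Divide by 2^2 − 1 = 3: (-0.0006738449)/3 = -0.0002246150
R = A(h/2) + (A(h/2) − A(h))/3 = 2.0403269798 − 0.0002246150 = 2.0401023648

2.040102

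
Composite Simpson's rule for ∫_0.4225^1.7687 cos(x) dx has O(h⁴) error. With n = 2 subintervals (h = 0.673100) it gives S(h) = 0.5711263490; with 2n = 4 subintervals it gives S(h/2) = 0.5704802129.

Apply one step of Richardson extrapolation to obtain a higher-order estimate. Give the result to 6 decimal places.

Error is O(h^4); halving h shrinks it by 2^4 = 16.
Top: 16(0.5704802129) − (0.5711263490) = 8.5565570574
8.5565570574 ÷ 15 = 0.5704371372

0.570437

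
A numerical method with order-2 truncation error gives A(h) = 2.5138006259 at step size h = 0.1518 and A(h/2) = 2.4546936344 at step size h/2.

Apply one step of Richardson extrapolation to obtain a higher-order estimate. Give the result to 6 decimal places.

r = 2, so 2^r = 4.
Numerator 4 × A(h/2) − A(h) = 4 × 2.4546936344 − 2.5138006259 = 7.3049739117
Denominator 4 − 1 = 3.
So the Richardson estimate is 2.4349913039.
Gap between inputs: 5.911e-02; correction applied: −0.0197023305.

2.434991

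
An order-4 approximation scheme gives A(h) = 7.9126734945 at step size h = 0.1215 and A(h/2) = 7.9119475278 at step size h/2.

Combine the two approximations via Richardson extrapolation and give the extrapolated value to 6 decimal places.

7.911899

Method order is 4; weight 2^4 = 16.
16*7.9119475278 = 126.5911604448; subtract 7.9126734945 → 118.6784869503
R = 118.6784869503/15 = 7.9118991300
Gap between inputs: 7.260e-04; correction applied: −0.0000483978.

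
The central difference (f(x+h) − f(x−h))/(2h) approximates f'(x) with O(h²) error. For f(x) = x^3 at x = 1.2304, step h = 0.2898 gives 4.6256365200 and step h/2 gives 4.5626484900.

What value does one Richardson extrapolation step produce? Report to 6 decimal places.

4.541652

Leading term ∝ h^2; use weight 4 = 2^2.
2^2·A(h/2) = 18.2505939600; minus A(h) gives 13.6249574400.
Divide by 2^2 − 1 = 3.
So the Richardson estimate is 4.5416524800.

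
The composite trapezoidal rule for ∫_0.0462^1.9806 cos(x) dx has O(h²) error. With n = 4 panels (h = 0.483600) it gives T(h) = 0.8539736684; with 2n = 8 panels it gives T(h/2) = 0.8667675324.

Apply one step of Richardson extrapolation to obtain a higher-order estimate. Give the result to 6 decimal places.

0.871032

Leading term ∝ h^2; use weight 4 = 2^2.
4 × 0.8667675324 = 3.4670701296; 3.4670701296 − 0.8539736684 = 2.6130964612
2.6130964612 ÷ 3 = 0.8710321537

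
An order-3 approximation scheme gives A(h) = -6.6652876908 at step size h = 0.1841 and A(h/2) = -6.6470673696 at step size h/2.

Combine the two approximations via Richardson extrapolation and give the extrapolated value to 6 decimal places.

Error is O(h^3); halving h shrinks it by 2^3 = 8.
8 × (-6.6470673696) = -53.1765389568; (-53.1765389568) − (-6.6652876908) = -46.5112512660
Extrapolated: (-46.5112512660) / 7 = -6.6444644666

-6.644464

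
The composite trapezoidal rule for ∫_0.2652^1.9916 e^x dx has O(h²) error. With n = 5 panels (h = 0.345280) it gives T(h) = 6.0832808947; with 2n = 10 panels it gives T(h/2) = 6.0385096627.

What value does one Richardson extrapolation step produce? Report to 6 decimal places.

The method has order 2: 2^2 = 4.
A(h/2) − A(h) = 6.0385096627 − 6.0832808947 = -0.0447712320
Correction (A(h/2) − A(h))/(4 − 1) = (-0.0447712320)/3 = -0.0149237440
R = A(h/2) + (A(h/2) − A(h))/3 = 6.0385096627 − 0.0149237440 = 6.0235859187
Shift from A(h/2): −0.0149237440.

6.023586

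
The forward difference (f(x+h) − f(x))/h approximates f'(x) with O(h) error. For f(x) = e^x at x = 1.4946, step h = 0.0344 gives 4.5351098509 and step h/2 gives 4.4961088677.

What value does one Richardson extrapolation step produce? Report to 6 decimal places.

4.457108

Error is O(h^1); halving h shrinks it by 2^1 = 2.
Numerator 2 × A(h/2) − A(h) = 2 × 4.4961088677 − 4.5351098509 = 4.4571078845
Divide by 2^1 − 1 = 1.
(2 × 4.4961088677 − 4.5351098509)/(2 − 1) = 4.4571078845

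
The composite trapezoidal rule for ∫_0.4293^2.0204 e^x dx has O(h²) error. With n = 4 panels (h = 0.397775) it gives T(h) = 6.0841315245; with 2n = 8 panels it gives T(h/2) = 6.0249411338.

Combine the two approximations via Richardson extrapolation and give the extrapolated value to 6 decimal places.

6.005211

Leading term ∝ h^2; use weight 4 = 2^2.
Top: 4(6.0249411338) − (6.0841315245) = 18.0156330107
R = 18.0156330107/3 = 6.0052110036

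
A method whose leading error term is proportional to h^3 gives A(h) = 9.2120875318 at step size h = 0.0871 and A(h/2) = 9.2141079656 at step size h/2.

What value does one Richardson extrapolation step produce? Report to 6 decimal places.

9.214397

r = 3, so 2^r = 8.
2^3 × A(h/2) = 73.7128637248; minus A(h) gives 64.5007761930.
R = 64.5007761930/7 = 9.2143965990
Gap between inputs: 2.020e-03; correction applied: +0.0002886334.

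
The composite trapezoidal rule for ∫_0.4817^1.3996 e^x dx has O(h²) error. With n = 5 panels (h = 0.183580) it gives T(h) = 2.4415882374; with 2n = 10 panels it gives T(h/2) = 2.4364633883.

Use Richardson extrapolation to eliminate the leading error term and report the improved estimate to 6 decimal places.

2.434755

Error is O(h^2); halving h shrinks it by 2^2 = 4.
2^2×A(h/2) = 9.7458535532; minus A(h) gives 7.3042653158.
Denominator 4 − 1 = 3.
So the Richardson estimate is 2.4347551053.
Gap between inputs: 5.125e-03; correction applied: −0.0017082830.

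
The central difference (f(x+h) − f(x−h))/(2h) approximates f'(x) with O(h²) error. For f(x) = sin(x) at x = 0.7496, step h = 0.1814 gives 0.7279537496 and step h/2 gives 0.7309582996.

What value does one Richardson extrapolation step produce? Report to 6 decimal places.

With r = 2 the leading error scales as h^2, so the weight is 2^2 = 4.
Top: 4(0.7309582996) − (0.7279537496) = 2.1958794488
(4*0.7309582996 − 0.7279537496)/(4 − 1) = 0.7319598163

0.731960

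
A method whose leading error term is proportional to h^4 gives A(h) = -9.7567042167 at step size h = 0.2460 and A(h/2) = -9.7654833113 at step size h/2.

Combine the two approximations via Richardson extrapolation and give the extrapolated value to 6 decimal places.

With r = 4 the leading error scales as h^4, so the weight is 2^4 = 16.
16 × (-9.7654833113) − (-9.7567042167) = -146.4910287641
Extrapolated: (-146.4910287641) / 15 = -9.7660685843
Shift from A(h/2): −0.0005852730.

-9.766069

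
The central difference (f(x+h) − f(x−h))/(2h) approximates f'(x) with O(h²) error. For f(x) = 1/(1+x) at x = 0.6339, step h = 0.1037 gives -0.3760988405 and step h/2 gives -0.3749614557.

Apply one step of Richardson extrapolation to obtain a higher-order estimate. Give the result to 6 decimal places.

Leading term ∝ h^2; use weight 4 = 2^2.
4·(-0.3749614557) − (-0.3760988405) = -1.1237469823
Divide by 2^2 − 1 = 3.
(4·(-0.3749614557) − (-0.3760988405))/(4 − 1) = -0.3745823274

-0.374582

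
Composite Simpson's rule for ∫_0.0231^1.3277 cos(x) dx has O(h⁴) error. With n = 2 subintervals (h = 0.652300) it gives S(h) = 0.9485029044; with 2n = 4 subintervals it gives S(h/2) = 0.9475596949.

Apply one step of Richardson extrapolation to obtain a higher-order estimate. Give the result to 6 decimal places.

0.947497

With r = 4 the leading error scales as h^4, so the weight is 2^4 = 16.
Numerator 16·A(h/2) − A(h) = 16·0.9475596949 − 0.9485029044 = 14.2124522140
Denominator 16 − 1 = 15.
So the Richardson estimate is 0.9474968143.
Shift from A(h/2): −0.0000628806.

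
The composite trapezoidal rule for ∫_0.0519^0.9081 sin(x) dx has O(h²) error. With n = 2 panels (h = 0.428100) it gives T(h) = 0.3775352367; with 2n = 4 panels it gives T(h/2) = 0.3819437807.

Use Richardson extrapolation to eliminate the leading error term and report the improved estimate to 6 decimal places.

0.383413

Method order is 2; weight 2^2 = 4.
Numerator 4·A(h/2) − A(h) = 4·0.3819437807 − 0.3775352367 = 1.1502398861
Denominator 4 − 1 = 3.
R = 1.1502398861/3 = 0.3834132954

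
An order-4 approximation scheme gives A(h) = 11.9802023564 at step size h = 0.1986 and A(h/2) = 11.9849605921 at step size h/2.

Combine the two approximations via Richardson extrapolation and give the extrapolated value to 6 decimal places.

11.985278

With r = 4 the leading error scales as h^4, so the weight is 2^4 = 16.
Weighted: 191.7593694736 − 11.9802023564 = 179.7791671172
Extrapolated: 179.7791671172 / 15 = 11.9852778078
Correction |R − A(h/2)| = 3.172e-04; gap |A(h/2) − A(h)| = 4.758e-03.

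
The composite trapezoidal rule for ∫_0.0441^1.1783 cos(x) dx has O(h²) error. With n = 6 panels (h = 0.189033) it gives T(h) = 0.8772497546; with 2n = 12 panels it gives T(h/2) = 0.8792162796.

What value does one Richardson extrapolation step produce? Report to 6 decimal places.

With r = 2 the leading error scales as h^2, so the weight is 2^2 = 4.
Numerator 4*A(h/2) − A(h) = 4*0.8792162796 − 0.8772497546 = 2.6396153638
Denominator 4 − 1 = 3.
R = 2.6396153638/3 = 0.8798717879

0.879872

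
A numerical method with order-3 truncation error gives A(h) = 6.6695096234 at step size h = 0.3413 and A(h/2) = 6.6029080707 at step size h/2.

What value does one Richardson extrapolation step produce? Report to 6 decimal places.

Order 3 gives 2^r = 8 and 2^r − 1 = 7.
A(h/2) − A(h) = 6.6029080707 − 6.6695096234 = -0.0666015527
Divide by 2^3 − 1 = 7: (-0.0666015527)/7 = -0.0095145075
R = 6.6029080707 − 0.0095145075 = 6.5933935632

6.593394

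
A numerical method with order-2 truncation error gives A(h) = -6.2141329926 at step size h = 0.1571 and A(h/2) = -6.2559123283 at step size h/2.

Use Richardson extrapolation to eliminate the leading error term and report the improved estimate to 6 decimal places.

-6.269839

Method order is 2; weight 2^2 = 4.
4×(-6.2559123283) − (-6.2141329926) = -18.8095163206
Denominator 4 − 1 = 3.
So the Richardson estimate is -6.2698387735.
Gap between inputs: 4.178e-02; correction applied: −0.0139264452.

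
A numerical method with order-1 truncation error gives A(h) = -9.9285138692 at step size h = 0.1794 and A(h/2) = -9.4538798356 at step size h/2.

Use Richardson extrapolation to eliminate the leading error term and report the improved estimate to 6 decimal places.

With r = 1 the leading error scales as h^1, so the weight is 2^1 = 2.
2^1×A(h/2) = -18.9077596712; minus A(h) gives -8.9792458020.
Divide by 2^1 − 1 = 1.
(2×(-9.4538798356) − (-9.9285138692))/(2 − 1) = -8.9792458020

-8.979246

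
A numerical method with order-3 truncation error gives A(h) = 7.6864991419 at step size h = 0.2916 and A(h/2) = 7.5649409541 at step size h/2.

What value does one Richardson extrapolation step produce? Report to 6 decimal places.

The method has order 3: 2^3 = 8.
Top: 8(7.5649409541) − (7.6864991419) = 52.8330284909
Divide by 2^3 − 1 = 7.
Extrapolated: 52.8330284909 / 7 = 7.5475754987
Shift from A(h/2): −0.0173654554.

7.547575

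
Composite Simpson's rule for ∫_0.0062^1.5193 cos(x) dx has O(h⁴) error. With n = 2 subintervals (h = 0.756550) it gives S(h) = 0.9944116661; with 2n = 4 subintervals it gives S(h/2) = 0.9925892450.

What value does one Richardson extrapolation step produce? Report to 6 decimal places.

0.992468

With r = 4 the leading error scales as h^4, so the weight is 2^4 = 16.
16 × 0.9925892450 = 15.8814279200; subtract 0.9944116661 → 14.8870162539
Divide by 2^4 − 1 = 15.
Result: 0.9924677503
Shift from A(h/2): −0.0001214947.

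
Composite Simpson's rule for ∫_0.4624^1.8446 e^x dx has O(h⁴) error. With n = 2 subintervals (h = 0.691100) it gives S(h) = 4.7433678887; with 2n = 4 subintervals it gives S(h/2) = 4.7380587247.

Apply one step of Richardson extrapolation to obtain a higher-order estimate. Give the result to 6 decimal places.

Method order is 4; weight 2^4 = 16.
Numerator 16·A(h/2) − A(h) = 16·4.7380587247 − 4.7433678887 = 71.0655717065
Divide by 2^4 − 1 = 15.
Extrapolated: 71.0655717065 / 15 = 4.7377047804

4.737705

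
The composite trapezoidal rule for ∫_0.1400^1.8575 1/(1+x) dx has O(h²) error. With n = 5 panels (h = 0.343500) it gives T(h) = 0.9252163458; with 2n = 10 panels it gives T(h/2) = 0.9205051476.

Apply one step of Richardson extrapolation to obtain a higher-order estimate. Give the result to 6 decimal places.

0.918935

Method order is 2; weight 2^2 = 4.
2^2·A(h/2) = 3.6820205904; minus A(h) gives 2.7568042446.
Divide by 2^2 − 1 = 3.
So the Richardson estimate is 0.9189347482.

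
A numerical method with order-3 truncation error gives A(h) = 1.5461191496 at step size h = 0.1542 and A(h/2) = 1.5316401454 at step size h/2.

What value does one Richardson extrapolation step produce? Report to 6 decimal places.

r = 3: numerator weight 8, denominator 7.
8·1.5316401454 − 1.5461191496 = 10.7070020136
Denominator 8 − 1 = 7.
R = 10.7070020136/7 = 1.5295717162

1.529572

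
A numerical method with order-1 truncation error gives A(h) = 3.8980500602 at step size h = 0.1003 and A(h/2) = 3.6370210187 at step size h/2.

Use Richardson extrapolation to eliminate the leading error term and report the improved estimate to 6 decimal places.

r = 1, so 2^r = 2.
A(h/2) − A(h) = 3.6370210187 − 3.8980500602 = -0.2610290415
Divide by 2^1 − 1 = 1: (-0.2610290415)/1 = -0.2610290415
R = A(h/2) + (A(h/2) − A(h))/1 = 3.6370210187 − 0.2610290415 = 3.3759919772
Shift from A(h/2): −0.2610290415.

3.375992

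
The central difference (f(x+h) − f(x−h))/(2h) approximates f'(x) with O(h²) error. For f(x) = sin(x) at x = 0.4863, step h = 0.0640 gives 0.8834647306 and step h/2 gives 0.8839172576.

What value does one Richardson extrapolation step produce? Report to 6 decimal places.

0.884068

Leading term ∝ h^2; use weight 4 = 2^2.
Top: 4(0.8839172576) − (0.8834647306) = 2.6522042998
(4×0.8839172576 − 0.8834647306)/(4 − 1) = 0.8840680999
Gap between inputs: 4.525e-04; correction applied: +0.0001508423.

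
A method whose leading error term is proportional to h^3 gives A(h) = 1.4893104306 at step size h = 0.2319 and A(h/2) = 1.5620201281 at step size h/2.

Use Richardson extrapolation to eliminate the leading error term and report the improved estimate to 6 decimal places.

Method order is 3; weight 2^3 = 8.
8×1.5620201281 = 12.4961610248; 12.4961610248 − 1.4893104306 = 11.0068505942
Divide by 2^3 − 1 = 7.
Result: 1.5724072277

1.572407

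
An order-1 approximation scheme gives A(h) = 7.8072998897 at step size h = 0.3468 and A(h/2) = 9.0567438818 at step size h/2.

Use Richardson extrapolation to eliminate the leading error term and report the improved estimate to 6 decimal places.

Leading term ∝ h^1; use weight 2 = 2^1.
A(h/2) − A(h) = 9.0567438818 − 7.8072998897 = 1.2494439921
Divide by 2^1 − 1 = 1: 1.2494439921/1 = 1.2494439921
R = A(h/2) + (A(h/2) − A(h))/1 = 9.0567438818 + 1.2494439921 = 10.3061878739
Gap between inputs: 1.249e+00; correction applied: +1.2494439921.

10.306188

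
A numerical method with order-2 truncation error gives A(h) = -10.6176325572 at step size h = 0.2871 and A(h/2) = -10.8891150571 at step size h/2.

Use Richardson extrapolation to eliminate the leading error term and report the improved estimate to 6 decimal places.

-10.979609

Method order is 2; weight 2^2 = 4.
4*(-10.8891150571) = -43.5564602284; (-43.5564602284) − (-10.6176325572) = -32.9388276712
(-32.9388276712) ÷ 3 = -10.9796092237
Correction |R − A(h/2)| = 9.049e-02; gap |A(h/2) − A(h)| = 2.715e-01.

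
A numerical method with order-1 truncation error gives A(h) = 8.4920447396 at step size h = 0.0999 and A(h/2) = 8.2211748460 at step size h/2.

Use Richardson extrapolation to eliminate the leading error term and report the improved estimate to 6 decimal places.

Leading term ∝ h^1; use weight 2 = 2^1.
2^1*A(h/2) = 16.4423496920; minus A(h) gives 7.9503049524.
Divide by 2^1 − 1 = 1.
R = 7.9503049524/1 = 7.9503049524
Gap between inputs: 2.709e-01; correction applied: −0.2708698936.

7.950305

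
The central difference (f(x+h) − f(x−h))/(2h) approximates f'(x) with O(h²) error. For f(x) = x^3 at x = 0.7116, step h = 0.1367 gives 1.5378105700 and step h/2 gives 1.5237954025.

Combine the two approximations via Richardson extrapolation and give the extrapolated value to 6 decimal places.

Method order is 2; weight 2^2 = 4.
4 × 1.5237954025 = 6.0951816100; subtract 1.5378105700 → 4.5573710400
4.5573710400 ÷ 3 = 1.5191236800
Correction |R − A(h/2)| = 4.672e-03; gap |A(h/2) − A(h)| = 1.402e-02.

1.519124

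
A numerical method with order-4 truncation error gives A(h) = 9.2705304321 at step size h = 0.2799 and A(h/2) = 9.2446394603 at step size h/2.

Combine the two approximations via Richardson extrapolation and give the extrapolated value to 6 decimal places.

Order 4 gives 2^r = 16 and 2^r − 1 = 15.
16 × 9.2446394603 = 147.9142313648; 147.9142313648 − 9.2705304321 = 138.6437009327
Divide by 2^4 − 1 = 15.
Result: 9.2429133955
Shift from A(h/2): −0.0017260648.

9.242913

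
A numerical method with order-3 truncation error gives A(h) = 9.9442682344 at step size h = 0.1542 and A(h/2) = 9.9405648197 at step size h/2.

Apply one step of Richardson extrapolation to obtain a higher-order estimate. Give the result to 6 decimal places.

9.940036

Method order is 3; weight 2^3 = 8.
Numerator 8×A(h/2) − A(h) = 8×9.9405648197 − 9.9442682344 = 69.5802503232
Divide by 2^3 − 1 = 7.
Extrapolated: 69.5802503232 / 7 = 9.9400357605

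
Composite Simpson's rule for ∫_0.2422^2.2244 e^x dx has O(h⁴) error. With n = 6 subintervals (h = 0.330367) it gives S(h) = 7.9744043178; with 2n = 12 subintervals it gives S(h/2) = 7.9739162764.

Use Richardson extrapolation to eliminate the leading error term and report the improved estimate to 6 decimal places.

7.973884

r = 4, so 2^r = 16.
Difference of the inputs: 7.9739162764 − 7.9744043178 = -0.0004880414
Correction (A(h/2) − A(h))/(16 − 1) = (-0.0004880414)/15 = -0.0000325361
R = 7.9739162764 − 0.0000325361 = 7.9738837403
Correction |R − A(h/2)| = 3.254e-05; gap |A(h/2) − A(h)| = 4.880e-04.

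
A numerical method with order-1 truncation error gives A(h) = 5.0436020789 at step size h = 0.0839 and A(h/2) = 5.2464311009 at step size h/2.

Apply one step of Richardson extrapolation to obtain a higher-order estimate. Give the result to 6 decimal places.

Order 1 gives 2^r = 2 and 2^r − 1 = 1.
2·5.2464311009 = 10.4928622018; 10.4928622018 − 5.0436020789 = 5.4492601229
5.4492601229 ÷ 1 = 5.4492601229
Shift from A(h/2): +0.2028290220.

5.449260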